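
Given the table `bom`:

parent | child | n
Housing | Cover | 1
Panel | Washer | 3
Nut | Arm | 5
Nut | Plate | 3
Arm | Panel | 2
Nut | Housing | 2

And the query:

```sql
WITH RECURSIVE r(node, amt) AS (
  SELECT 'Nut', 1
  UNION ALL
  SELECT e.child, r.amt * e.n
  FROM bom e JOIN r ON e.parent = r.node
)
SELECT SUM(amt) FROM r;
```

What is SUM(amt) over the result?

Base: (Nut, amt=1).
Iteration 1: components of {Nut} -> Arm = 1*5 = 5, Housing = 1*2 = 2, Plate = 1*3 = 3.
Iteration 2: components of {Arm,Housing,Plate} -> Cover = 2*1 = 2, Panel = 5*2 = 10.
Iteration 3: components of {Cover,Panel} -> Washer = 10*3 = 30.
Iteration 4: no further components; recursion stops.
SUM(amt) = 1 + 5 + 3 + 2 + 10 + 2 + 30 = 53.

53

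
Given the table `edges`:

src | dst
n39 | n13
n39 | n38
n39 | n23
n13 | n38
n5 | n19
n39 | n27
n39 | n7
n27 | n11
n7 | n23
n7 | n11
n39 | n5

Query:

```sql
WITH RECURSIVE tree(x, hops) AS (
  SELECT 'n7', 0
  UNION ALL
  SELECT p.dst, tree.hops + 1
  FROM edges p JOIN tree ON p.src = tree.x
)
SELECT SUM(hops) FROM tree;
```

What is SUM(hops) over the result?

2

Base: (n7, hops=0).
Iteration 1: edges from {n7} -> (n11, hops=1), (n23, hops=1).
Iteration 2: no outgoing edges from {n11,n23}; recursion stops.
SUM(hops) = 0 + 1 + 1 = 2.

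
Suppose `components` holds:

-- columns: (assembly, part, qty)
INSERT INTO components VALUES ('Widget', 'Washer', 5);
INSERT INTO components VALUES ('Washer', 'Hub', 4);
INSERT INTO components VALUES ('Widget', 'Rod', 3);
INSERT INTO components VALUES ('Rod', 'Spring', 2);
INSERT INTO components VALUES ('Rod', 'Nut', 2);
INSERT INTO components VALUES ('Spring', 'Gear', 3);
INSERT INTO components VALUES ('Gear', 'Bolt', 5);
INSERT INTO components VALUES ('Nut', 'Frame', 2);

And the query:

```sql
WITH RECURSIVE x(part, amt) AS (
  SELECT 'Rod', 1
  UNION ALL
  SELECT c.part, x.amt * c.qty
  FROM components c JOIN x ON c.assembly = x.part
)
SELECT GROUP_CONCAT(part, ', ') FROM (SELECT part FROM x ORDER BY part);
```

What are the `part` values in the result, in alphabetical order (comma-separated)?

Bolt, Frame, Gear, Nut, Rod, Spring

Base: (Rod, amt=1).
Iteration 1: components of {Rod} -> Nut = 1*2 = 2, Spring = 1*2 = 2.
Iteration 2: components of {Nut,Spring} -> Frame = 2*2 = 4, Gear = 2*3 = 6.
Iteration 3: components of {Frame,Gear} -> Bolt = 6*5 = 30.
Iteration 4: no further components; recursion stops.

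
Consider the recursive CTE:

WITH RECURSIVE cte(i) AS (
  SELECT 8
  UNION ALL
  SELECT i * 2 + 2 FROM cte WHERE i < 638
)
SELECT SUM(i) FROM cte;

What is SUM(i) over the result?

Base: i=8.
Iteration 1: 8 < 638 holds -> i = 8 * 2 + 2 = 18.
Iteration 2: 18 < 638 holds -> i = 18 * 2 + 2 = 38.
Iteration 3: 38 < 638 holds -> i = 38 * 2 + 2 = 78.
Iteration 4: 78 < 638 holds -> i = 78 * 2 + 2 = 158.
Iteration 5: 158 < 638 holds -> i = 158 * 2 + 2 = 318.
Iteration 6: 318 < 638 holds -> i = 318 * 2 + 2 = 638.
Iteration 7: 638 < 638 fails; recursion stops.
SUM(i) = 8 + 18 + 38 + 78 + 158 + 318 + 638 = 1256.

1256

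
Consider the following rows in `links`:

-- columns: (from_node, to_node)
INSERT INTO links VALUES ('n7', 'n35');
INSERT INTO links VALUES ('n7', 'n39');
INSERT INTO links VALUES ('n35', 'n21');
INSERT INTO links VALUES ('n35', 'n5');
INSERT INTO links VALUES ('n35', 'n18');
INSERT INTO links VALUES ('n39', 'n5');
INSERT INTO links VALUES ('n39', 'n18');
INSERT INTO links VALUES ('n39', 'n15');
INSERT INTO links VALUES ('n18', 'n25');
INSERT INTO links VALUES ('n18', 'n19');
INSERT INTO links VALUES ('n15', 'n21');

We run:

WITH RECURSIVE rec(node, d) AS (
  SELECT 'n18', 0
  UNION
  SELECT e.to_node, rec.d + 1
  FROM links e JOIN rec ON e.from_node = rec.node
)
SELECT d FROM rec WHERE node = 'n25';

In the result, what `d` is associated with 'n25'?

1

Base: (n18, d=0).
Iteration 1: edges from {n18} -> (n19, d=1), (n25, d=1).
Iteration 2: no outgoing edges from {n19,n25}; recursion stops.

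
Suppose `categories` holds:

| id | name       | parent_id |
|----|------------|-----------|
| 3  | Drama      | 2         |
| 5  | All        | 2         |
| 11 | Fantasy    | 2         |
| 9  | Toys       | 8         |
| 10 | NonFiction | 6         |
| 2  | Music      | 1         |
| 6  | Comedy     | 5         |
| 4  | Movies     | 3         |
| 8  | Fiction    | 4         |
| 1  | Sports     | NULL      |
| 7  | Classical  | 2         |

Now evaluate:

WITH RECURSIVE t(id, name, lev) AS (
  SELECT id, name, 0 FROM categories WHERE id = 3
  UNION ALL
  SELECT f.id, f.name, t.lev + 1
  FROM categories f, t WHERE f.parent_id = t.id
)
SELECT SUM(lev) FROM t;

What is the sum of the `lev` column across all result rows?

Base: id=3 (Drama) at lev 0.
Iteration 1: rows with parent_id in {3} -> Movies (id 4, lev 1).
Iteration 2: rows with parent_id in {4} -> Fiction (id 8, lev 2).
Iteration 3: rows with parent_id in {8} -> Toys (id 9, lev 3).
Iteration 4: no rows with parent_id in {9}; recursion stops.
SUM(lev) = 0 + 1 + 2 + 3 = 6.

6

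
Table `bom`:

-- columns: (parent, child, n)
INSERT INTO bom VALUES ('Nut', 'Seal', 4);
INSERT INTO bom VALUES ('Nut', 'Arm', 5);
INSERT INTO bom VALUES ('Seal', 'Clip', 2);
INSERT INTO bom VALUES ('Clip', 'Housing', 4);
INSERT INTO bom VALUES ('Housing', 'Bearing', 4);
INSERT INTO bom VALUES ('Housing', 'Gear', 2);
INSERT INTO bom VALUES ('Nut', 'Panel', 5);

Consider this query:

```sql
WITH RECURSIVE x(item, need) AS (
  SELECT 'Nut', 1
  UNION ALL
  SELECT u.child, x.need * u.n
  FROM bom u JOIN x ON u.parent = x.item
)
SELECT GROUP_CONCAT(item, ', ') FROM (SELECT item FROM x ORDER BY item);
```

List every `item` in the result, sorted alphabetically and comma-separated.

Arm, Bearing, Clip, Gear, Housing, Nut, Panel, Seal

Base: (Nut, need=1).
Iteration 1: components of {Nut} -> Arm = 1*5 = 5, Panel = 1*5 = 5, Seal = 1*4 = 4.
Iteration 2: components of {Arm,Panel,Seal} -> Clip = 4*2 = 8.
Iteration 3: components of {Clip} -> Housing = 8*4 = 32.
Iteration 4: components of {Housing} -> Bearing = 32*4 = 128, Gear = 32*2 = 64.
Iteration 5: no further components; recursion stops.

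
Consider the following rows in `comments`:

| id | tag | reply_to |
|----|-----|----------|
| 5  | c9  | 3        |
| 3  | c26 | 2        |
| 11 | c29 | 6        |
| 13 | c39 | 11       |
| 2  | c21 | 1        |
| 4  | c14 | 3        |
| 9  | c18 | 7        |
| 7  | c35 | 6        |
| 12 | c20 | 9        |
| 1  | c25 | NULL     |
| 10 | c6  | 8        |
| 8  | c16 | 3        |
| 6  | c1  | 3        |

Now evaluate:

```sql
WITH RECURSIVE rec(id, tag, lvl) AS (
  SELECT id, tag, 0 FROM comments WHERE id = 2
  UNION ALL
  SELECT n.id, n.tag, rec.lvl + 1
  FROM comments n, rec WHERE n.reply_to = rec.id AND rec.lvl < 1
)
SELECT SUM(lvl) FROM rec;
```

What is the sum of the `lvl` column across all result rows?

1

Base: id=2 (c21) at lvl 0.
Iteration 1: rows with reply_to in {2} -> c26 (id 3, lvl 1).
Iteration 2: lvl < 1 fails for all current rows; recursion stops.
SUM(lvl) = 0 + 1 = 1.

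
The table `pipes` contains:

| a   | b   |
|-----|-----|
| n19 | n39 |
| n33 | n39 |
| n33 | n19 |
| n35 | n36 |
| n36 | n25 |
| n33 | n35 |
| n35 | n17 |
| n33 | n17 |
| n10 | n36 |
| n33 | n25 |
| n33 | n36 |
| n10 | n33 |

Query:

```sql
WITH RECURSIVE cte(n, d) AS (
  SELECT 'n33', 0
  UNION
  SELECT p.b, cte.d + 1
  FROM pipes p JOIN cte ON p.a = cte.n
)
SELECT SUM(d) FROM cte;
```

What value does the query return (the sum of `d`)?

Base: (n33, d=0).
Iteration 1: edges from {n33} -> (n17, d=1), (n19, d=1), (n25, d=1), (n35, d=1), (n36, d=1), (n39, d=1).
Iteration 2: edges from {n17,n19,n25,n35,n36,n39} -> (n17, d=2), (n25, d=2), (n36, d=2), (n39, d=2).
Iteration 3: edges from {n17,n25,n36,n39} -> (n25, d=3).
Iteration 4: no outgoing edges from {n25}; recursion stops.
SUM(d) = 0 + 1 + 1 + 1 + 1 + 1 + 1 + 2 + 2 + 2 + 2 + 3 = 17.

17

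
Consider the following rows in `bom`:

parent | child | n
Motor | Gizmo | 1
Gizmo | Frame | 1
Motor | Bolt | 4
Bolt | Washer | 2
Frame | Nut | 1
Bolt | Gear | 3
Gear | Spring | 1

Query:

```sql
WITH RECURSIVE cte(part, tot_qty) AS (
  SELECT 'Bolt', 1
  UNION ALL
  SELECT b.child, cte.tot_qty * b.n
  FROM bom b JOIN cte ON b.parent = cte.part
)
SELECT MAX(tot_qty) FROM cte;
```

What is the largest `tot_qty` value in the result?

3

Base: (Bolt, tot_qty=1).
Iteration 1: components of {Bolt} -> Gear = 1*3 = 3, Washer = 1*2 = 2.
Iteration 2: components of {Gear,Washer} -> Spring = 3*1 = 3.
Iteration 3: no further components; recursion stops.
tot_qty values: 1, 2, 3, 3; the maximum is 3.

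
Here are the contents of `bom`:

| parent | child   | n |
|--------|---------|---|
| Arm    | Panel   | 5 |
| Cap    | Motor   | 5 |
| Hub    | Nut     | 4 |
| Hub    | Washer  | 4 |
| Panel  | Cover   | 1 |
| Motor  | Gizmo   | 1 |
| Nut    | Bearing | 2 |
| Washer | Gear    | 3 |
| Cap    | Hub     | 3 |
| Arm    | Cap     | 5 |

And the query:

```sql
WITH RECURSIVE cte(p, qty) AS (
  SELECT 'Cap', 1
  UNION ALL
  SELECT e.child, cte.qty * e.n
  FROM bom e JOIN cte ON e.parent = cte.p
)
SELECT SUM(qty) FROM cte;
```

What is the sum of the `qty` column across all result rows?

98

Base: (Cap, qty=1).
Iteration 1: components of {Cap} -> Hub = 1*3 = 3, Motor = 1*5 = 5.
Iteration 2: components of {Hub,Motor} -> Gizmo = 5*1 = 5, Nut = 3*4 = 12, Washer = 3*4 = 12.
Iteration 3: components of {Gizmo,Nut,Washer} -> Bearing = 12*2 = 24, Gear = 12*3 = 36.
Iteration 4: no further components; recursion stops.
SUM(qty) = 1 + 5 + 3 + 5 + 12 + 12 + 36 + 24 = 98.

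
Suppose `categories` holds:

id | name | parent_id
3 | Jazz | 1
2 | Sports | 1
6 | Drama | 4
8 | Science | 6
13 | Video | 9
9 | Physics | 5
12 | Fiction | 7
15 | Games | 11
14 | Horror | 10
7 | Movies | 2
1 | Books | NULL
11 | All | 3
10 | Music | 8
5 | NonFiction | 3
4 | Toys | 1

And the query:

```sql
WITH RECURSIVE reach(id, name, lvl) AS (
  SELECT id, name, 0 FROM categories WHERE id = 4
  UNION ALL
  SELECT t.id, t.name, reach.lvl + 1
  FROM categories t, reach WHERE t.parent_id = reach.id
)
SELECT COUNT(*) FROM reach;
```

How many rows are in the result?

Base: id=4 (Toys) at lvl 0.
Iteration 1: rows with parent_id in {4} -> Drama (id 6, lvl 1).
Iteration 2: rows with parent_id in {6} -> Science (id 8, lvl 2).
Iteration 3: rows with parent_id in {8} -> Music (id 10, lvl 3).
Iteration 4: rows with parent_id in {10} -> Horror (id 14, lvl 4).
Iteration 5: no rows with parent_id in {14}; recursion stops.
Total rows emitted: 5.

5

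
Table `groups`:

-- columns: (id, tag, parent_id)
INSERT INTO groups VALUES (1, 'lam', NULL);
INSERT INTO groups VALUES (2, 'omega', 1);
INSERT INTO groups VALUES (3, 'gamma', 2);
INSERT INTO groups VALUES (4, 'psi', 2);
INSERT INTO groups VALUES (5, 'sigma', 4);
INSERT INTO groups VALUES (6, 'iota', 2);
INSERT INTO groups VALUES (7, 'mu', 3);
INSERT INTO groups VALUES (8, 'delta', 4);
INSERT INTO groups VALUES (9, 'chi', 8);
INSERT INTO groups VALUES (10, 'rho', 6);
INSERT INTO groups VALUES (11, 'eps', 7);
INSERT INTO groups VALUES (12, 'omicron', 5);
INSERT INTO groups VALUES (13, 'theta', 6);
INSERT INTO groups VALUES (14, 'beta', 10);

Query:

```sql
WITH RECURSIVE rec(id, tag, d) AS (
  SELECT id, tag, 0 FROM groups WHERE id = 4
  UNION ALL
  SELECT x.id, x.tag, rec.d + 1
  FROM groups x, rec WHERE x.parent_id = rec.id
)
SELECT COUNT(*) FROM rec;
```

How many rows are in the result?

5

Base: id=4 (psi) at d 0.
Iteration 1: rows with parent_id in {4} -> sigma (id 5, d 1), delta (id 8, d 1).
Iteration 2: rows with parent_id in {5,8} -> chi (id 9, d 2), omicron (id 12, d 2).
Iteration 3: no rows with parent_id in {9,12}; recursion stops.
Total rows emitted: 5.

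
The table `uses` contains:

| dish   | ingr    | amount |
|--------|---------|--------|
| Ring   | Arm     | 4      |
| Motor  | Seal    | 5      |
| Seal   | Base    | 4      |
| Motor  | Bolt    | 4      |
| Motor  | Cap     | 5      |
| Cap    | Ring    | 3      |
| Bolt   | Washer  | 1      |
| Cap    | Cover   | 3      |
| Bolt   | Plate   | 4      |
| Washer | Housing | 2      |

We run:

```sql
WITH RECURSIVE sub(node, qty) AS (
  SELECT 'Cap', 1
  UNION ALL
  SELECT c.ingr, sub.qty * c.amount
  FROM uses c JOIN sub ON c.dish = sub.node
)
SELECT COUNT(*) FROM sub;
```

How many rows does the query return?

4

Base: (Cap, qty=1).
Iteration 1: components of {Cap} -> Cover = 1*3 = 3, Ring = 1*3 = 3.
Iteration 2: components of {Cover,Ring} -> Arm = 3*4 = 12.
Iteration 3: no further components; recursion stops.
Total rows emitted: 4.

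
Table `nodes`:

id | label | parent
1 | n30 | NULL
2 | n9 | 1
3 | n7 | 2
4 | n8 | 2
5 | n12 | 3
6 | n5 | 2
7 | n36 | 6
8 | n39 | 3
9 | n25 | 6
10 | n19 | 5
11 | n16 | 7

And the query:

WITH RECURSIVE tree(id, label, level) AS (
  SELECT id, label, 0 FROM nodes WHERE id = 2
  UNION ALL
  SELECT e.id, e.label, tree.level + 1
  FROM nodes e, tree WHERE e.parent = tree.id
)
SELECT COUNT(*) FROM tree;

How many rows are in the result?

10

Base: id=2 (n9) at level 0.
Iteration 1: rows with parent in {2} -> n7 (id 3, level 1), n8 (id 4, level 1), n5 (id 6, level 1).
Iteration 2: rows with parent in {3,4,6} -> n12 (id 5, level 2), n36 (id 7, level 2), n39 (id 8, level 2), n25 (id 9, level 2).
Iteration 3: rows with parent in {5,7,8,9} -> n19 (id 10, level 3), n16 (id 11, level 3).
Iteration 4: no rows with parent in {10,11}; recursion stops.
Total rows emitted: 10.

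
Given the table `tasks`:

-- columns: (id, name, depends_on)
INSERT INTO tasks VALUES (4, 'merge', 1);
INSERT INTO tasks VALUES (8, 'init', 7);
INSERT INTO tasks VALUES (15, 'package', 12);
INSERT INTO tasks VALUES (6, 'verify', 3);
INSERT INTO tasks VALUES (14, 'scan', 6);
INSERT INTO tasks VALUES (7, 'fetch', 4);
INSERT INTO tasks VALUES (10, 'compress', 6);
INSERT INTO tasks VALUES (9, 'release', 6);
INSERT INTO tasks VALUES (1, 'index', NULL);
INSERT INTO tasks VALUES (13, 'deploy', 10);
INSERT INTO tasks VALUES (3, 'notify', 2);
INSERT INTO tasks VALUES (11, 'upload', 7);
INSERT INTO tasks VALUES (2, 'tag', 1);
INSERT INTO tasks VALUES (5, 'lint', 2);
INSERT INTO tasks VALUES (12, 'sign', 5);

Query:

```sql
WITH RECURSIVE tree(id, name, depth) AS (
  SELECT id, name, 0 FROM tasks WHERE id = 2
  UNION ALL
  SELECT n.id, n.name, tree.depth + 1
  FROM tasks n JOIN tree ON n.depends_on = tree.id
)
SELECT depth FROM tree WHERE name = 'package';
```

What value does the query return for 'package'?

Base: id=2 (tag) at depth 0.
Iteration 1: rows with depends_on in {2} -> notify (id 3, depth 1), lint (id 5, depth 1).
Iteration 2: rows with depends_on in {3,5} -> verify (id 6, depth 2), sign (id 12, depth 2).
Iteration 3: rows with depends_on in {6,12} -> release (id 9, depth 3), compress (id 10, depth 3), scan (id 14, depth 3), package (id 15, depth 3).
Iteration 4: rows with depends_on in {9,10,14,15} -> deploy (id 13, depth 4).
Iteration 5: no rows with depends_on in {13}; recursion stops.

3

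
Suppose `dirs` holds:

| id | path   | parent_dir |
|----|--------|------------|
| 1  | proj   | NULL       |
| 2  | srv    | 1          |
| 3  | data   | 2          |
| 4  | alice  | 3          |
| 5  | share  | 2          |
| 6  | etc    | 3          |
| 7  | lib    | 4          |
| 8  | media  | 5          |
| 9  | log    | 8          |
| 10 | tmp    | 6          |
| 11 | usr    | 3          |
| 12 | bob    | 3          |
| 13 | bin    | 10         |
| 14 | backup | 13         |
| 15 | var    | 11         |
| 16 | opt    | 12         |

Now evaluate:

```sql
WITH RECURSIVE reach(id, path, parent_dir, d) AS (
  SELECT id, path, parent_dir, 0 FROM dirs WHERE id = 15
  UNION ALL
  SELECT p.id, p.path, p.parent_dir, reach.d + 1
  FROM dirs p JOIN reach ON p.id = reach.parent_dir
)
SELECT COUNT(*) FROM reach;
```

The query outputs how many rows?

5

Base: id=15 (var), parent_dir=11, d 0.
Iteration 1: join on id=11 -> usr (id 11, parent_dir=3, d 1).
Iteration 2: join on id=3 -> data (id 3, parent_dir=2, d 2).
Iteration 3: join on id=2 -> srv (id 2, parent_dir=1, d 3).
Iteration 4: join on id=1 -> proj (id 1, parent_dir=NULL, d 4).
Iteration 5: parent_dir is NULL; no match; recursion stops.
Total rows emitted: 5.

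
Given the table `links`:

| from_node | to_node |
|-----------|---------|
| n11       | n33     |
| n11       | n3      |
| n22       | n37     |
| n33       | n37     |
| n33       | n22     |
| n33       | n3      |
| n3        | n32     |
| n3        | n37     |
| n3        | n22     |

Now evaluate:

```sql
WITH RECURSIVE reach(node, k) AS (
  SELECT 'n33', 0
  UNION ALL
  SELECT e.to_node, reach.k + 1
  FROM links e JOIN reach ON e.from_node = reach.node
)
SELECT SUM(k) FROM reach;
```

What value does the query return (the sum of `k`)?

Base: (n33, k=0).
Iteration 1: edges from {n33} -> (n22, k=1), (n3, k=1), (n37, k=1).
Iteration 2: edges from {n22,n3,n37} -> (n22, k=2), (n32, k=2), (n37, k=2) x2. [UNION ALL keeps all 4 new rows, including repeats]
Iteration 3: edges from {n22,n32,n37} -> (n37, k=3).
Iteration 4: no outgoing edges from {n37}; recursion stops.
SUM(k) = 0 + 1 + 1 + 1 + 2 + 2 + 2 + 2 + 3 = 14.

14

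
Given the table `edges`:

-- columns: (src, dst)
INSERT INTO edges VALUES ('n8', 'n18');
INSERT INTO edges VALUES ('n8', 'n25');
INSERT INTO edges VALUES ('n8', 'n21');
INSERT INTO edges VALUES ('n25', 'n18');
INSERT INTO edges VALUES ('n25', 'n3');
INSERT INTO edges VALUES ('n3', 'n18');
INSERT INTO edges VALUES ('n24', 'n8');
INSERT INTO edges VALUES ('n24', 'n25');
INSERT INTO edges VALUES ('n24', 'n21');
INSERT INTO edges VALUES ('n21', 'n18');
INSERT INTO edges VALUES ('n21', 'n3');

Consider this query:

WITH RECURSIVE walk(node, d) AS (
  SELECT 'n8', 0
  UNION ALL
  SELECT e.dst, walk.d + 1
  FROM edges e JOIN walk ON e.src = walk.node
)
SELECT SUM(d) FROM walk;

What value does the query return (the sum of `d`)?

Base: (n8, d=0).
Iteration 1: edges from {n8} -> (n18, d=1), (n21, d=1), (n25, d=1).
Iteration 2: edges from {n18,n21,n25} -> (n18, d=2) x2, (n3, d=2) x2. [UNION ALL keeps all 4 new rows, including repeats]
Iteration 3: edges from {n18,n3} -> (n18, d=3) x2. [UNION ALL keeps all 2 new rows, including repeats]
Iteration 4: no outgoing edges from {n18}; recursion stops.
SUM(d) = 0 + 1 + 1 + 1 + 2 + 2 + 2 + 2 + 3 + 3 = 17.

17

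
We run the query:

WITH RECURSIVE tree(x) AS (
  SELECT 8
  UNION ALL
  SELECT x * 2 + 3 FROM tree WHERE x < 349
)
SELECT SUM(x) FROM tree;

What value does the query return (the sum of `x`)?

675

Base: x=8.
Iteration 1: 8 < 349 holds -> x = 8 * 2 + 3 = 19.
Iteration 2: 19 < 349 holds -> x = 19 * 2 + 3 = 41.
Iteration 3: 41 < 349 holds -> x = 41 * 2 + 3 = 85.
Iteration 4: 85 < 349 holds -> x = 85 * 2 + 3 = 173.
Iteration 5: 173 < 349 holds -> x = 173 * 2 + 3 = 349.
Iteration 6: 349 < 349 fails; recursion stops.
SUM(x) = 8 + 19 + 41 + 85 + 173 + 349 = 675.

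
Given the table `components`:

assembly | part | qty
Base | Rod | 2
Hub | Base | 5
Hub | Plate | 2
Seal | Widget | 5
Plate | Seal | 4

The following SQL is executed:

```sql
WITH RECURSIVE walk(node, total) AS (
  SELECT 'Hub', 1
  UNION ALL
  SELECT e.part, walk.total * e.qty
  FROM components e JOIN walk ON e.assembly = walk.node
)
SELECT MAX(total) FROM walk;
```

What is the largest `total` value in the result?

Base: (Hub, total=1).
Iteration 1: components of {Hub} -> Base = 1*5 = 5, Plate = 1*2 = 2.
Iteration 2: components of {Base,Plate} -> Rod = 5*2 = 10, Seal = 2*4 = 8.
Iteration 3: components of {Rod,Seal} -> Widget = 8*5 = 40.
Iteration 4: no further components; recursion stops.
total values: 1, 5, 2, 10, 8, 40; the maximum is 40.

40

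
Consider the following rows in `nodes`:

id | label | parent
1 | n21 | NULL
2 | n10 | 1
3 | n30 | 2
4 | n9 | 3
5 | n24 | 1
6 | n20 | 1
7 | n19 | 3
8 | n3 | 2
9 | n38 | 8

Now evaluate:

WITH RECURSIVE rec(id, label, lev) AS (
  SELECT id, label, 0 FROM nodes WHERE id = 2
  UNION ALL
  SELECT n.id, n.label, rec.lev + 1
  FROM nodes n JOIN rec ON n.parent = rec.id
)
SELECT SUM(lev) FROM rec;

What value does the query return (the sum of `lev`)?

8

Base: id=2 (n10) at lev 0.
Iteration 1: rows with parent in {2} -> n30 (id 3, lev 1), n3 (id 8, lev 1).
Iteration 2: rows with parent in {3,8} -> n9 (id 4, lev 2), n19 (id 7, lev 2), n38 (id 9, lev 2).
Iteration 3: no rows with parent in {4,7,9}; recursion stops.
SUM(lev) = 0 + 1 + 1 + 2 + 2 + 2 = 8.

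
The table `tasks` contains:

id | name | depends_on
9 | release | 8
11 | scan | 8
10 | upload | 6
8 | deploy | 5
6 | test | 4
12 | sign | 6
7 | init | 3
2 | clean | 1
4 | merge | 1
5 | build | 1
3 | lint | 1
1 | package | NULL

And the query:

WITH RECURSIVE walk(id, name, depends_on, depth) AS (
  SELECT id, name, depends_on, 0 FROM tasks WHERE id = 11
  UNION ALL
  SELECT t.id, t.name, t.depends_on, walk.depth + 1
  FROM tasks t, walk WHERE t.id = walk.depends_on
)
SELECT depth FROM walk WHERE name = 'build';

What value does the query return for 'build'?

Base: id=11 (scan), depends_on=8, depth 0.
Iteration 1: join on id=8 -> deploy (id 8, depends_on=5, depth 1).
Iteration 2: join on id=5 -> build (id 5, depends_on=1, depth 2).
Iteration 3: join on id=1 -> package (id 1, depends_on=NULL, depth 3).
Iteration 4: depends_on is NULL; no match; recursion stops.

2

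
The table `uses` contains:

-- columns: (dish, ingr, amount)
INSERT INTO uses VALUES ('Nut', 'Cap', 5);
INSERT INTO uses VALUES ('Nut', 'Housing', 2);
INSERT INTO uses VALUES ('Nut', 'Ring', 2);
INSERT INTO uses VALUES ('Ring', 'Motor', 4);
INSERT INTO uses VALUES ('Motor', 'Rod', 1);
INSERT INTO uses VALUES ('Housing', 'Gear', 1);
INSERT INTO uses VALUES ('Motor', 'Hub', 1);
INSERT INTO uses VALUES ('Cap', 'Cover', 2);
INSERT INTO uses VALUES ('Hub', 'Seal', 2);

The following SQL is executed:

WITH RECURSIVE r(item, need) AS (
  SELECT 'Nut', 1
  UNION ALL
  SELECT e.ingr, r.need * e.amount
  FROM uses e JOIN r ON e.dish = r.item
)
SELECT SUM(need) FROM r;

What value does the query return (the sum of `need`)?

62

Base: (Nut, need=1).
Iteration 1: components of {Nut} -> Cap = 1*5 = 5, Housing = 1*2 = 2, Ring = 1*2 = 2.
Iteration 2: components of {Cap,Housing,Ring} -> Cover = 5*2 = 10, Gear = 2*1 = 2, Motor = 2*4 = 8.
Iteration 3: components of {Cover,Gear,Motor} -> Hub = 8*1 = 8, Rod = 8*1 = 8.
Iteration 4: components of {Hub,Rod} -> Seal = 8*2 = 16.
Iteration 5: no further components; recursion stops.
SUM(need) = 1 + 5 + 2 + 2 + 10 + 2 + 8 + 8 + 8 + 16 = 62.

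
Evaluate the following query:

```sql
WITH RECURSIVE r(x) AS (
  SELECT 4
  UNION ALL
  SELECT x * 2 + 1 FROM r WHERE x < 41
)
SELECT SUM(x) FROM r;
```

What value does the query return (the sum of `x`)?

150

Base: x=4.
Iteration 1: 4 < 41 holds -> x = 4 * 2 + 1 = 9.
Iteration 2: 9 < 41 holds -> x = 9 * 2 + 1 = 19.
Iteration 3: 19 < 41 holds -> x = 19 * 2 + 1 = 39.
Iteration 4: 39 < 41 holds -> x = 39 * 2 + 1 = 79.
Iteration 5: 79 < 41 fails; recursion stops.
SUM(x) = 4 + 9 + 19 + 39 + 79 = 150.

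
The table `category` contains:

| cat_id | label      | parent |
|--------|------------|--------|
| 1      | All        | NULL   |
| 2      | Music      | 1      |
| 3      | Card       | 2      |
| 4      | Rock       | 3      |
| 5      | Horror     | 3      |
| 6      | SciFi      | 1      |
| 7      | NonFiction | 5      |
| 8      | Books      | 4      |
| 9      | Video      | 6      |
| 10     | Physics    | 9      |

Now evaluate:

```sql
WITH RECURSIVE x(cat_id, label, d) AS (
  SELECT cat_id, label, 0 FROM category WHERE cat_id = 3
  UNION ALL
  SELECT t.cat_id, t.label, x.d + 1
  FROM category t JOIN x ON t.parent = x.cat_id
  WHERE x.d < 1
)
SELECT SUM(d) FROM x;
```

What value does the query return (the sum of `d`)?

2

Base: cat_id=3 (Card) at d 0.
Iteration 1: rows with parent in {3} -> Rock (id 4, d 1), Horror (id 5, d 1).
Iteration 2: d < 1 fails for all current rows; recursion stops.
SUM(d) = 0 + 1 + 1 = 2.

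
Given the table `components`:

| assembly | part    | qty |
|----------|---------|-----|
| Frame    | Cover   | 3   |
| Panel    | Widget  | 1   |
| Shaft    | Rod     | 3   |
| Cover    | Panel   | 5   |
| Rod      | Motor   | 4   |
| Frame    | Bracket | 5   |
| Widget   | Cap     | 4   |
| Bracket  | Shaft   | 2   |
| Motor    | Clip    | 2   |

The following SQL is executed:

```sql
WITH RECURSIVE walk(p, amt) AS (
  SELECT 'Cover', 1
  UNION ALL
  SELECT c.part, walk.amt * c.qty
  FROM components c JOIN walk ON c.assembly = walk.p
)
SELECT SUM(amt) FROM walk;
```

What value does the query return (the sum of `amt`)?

31

Base: (Cover, amt=1).
Iteration 1: components of {Cover} -> Panel = 1*5 = 5.
Iteration 2: components of {Panel} -> Widget = 5*1 = 5.
Iteration 3: components of {Widget} -> Cap = 5*4 = 20.
Iteration 4: no further components; recursion stops.
SUM(amt) = 1 + 5 + 5 + 20 = 31.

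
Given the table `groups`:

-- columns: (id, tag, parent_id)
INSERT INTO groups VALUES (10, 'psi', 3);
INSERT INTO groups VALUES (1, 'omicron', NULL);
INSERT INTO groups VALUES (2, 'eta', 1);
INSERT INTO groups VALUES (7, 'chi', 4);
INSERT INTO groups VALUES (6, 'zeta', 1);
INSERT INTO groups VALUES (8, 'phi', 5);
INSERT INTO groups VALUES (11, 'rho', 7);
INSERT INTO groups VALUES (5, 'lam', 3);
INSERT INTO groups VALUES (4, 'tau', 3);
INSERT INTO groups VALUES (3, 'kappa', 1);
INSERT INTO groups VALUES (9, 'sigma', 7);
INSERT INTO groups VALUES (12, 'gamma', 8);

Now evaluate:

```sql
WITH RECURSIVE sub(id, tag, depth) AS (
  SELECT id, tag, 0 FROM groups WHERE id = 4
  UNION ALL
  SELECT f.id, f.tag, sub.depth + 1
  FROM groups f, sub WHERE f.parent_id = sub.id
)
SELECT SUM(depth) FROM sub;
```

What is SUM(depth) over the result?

5

Base: id=4 (tau) at depth 0.
Iteration 1: rows with parent_id in {4} -> chi (id 7, depth 1).
Iteration 2: rows with parent_id in {7} -> sigma (id 9, depth 2), rho (id 11, depth 2).
Iteration 3: no rows with parent_id in {9,11}; recursion stops.
SUM(depth) = 0 + 1 + 2 + 2 = 5.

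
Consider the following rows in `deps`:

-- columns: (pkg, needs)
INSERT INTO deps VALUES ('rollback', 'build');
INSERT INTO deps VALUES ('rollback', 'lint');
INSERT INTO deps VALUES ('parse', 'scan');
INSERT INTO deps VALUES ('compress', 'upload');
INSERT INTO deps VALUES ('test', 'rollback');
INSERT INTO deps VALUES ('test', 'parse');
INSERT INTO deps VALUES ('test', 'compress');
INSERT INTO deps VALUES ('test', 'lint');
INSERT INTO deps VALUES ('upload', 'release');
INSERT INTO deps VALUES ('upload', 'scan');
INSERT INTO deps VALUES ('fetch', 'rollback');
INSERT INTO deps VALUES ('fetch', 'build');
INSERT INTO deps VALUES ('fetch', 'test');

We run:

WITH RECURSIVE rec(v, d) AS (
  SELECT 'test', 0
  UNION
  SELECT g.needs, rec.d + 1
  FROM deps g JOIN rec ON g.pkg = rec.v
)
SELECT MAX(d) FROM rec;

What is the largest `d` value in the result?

Base: (test, d=0).
Iteration 1: edges from {test} -> (compress, d=1), (lint, d=1), (parse, d=1), (rollback, d=1).
Iteration 2: edges from {compress,lint,parse,rollback} -> (build, d=2), (lint, d=2), (scan, d=2), (upload, d=2).
Iteration 3: edges from {build,lint,scan,upload} -> (release, d=3), (scan, d=3).
Iteration 4: no outgoing edges from {release,scan}; recursion stops.
d values: 0, 1, 1, 1, 1, 2, 2, 2, 2, 3, 3; the maximum is 3.

3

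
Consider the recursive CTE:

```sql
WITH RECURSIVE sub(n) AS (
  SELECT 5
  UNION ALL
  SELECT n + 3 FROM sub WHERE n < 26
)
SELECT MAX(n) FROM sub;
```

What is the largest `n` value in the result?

Base: n=5.
Iteration 1: 5 < 26 holds -> n = 5 + 3 = 8.
Iteration 2: 8 < 26 holds -> n = 8 + 3 = 11.
Iteration 3: 11 < 26 holds -> n = 11 + 3 = 14.
Iteration 4: 14 < 26 holds -> n = 14 + 3 = 17.
Iteration 5: 17 < 26 holds -> n = 17 + 3 = 20.
Iteration 6: 20 < 26 holds -> n = 20 + 3 = 23.
Iteration 7: 23 < 26 holds -> n = 23 + 3 = 26.
Iteration 8: 26 < 26 fails; recursion stops.
n values: 5, 8, 11, 14, 17, 20, 23, 26; the maximum is 26.

26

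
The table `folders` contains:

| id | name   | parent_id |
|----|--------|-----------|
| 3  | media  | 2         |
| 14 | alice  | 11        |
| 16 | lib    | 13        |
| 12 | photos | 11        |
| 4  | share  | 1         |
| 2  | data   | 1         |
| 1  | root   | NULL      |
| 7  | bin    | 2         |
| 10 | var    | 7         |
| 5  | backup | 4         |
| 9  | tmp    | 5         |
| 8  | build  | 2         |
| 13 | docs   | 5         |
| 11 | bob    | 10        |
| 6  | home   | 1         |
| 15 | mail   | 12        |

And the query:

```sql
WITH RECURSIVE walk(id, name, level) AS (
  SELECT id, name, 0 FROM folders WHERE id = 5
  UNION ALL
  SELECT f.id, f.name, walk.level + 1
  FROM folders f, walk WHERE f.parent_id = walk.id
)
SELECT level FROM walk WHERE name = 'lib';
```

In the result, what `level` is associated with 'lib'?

Base: id=5 (backup) at level 0.
Iteration 1: rows with parent_id in {5} -> tmp (id 9, level 1), docs (id 13, level 1).
Iteration 2: rows with parent_id in {9,13} -> lib (id 16, level 2).
Iteration 3: no rows with parent_id in {16}; recursion stops.

2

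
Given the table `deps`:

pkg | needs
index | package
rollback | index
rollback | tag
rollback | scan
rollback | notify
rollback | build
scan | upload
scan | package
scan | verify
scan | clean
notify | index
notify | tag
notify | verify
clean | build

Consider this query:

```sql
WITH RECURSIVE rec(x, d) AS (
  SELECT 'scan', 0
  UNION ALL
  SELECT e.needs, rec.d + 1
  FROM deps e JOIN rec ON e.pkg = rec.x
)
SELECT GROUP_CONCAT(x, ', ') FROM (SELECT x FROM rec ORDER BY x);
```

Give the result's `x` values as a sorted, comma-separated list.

build, clean, package, scan, upload, verify

Base: (scan, d=0).
Iteration 1: edges from {scan} -> (clean, d=1), (package, d=1), (upload, d=1), (verify, d=1).
Iteration 2: edges from {clean,package,upload,verify} -> (build, d=2).
Iteration 3: no outgoing edges from {build}; recursion stops.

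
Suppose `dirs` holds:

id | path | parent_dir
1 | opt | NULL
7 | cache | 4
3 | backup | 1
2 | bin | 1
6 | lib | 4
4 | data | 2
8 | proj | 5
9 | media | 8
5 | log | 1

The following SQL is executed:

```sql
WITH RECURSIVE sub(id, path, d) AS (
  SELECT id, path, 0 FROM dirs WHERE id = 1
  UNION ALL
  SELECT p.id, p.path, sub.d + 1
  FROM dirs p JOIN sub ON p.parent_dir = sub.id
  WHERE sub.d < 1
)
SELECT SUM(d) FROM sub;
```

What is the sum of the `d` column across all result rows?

Base: id=1 (opt) at d 0.
Iteration 1: rows with parent_dir in {1} -> bin (id 2, d 1), backup (id 3, d 1), log (id 5, d 1).
Iteration 2: d < 1 fails for all current rows; recursion stops.
SUM(d) = 0 + 1 + 1 + 1 = 3.

3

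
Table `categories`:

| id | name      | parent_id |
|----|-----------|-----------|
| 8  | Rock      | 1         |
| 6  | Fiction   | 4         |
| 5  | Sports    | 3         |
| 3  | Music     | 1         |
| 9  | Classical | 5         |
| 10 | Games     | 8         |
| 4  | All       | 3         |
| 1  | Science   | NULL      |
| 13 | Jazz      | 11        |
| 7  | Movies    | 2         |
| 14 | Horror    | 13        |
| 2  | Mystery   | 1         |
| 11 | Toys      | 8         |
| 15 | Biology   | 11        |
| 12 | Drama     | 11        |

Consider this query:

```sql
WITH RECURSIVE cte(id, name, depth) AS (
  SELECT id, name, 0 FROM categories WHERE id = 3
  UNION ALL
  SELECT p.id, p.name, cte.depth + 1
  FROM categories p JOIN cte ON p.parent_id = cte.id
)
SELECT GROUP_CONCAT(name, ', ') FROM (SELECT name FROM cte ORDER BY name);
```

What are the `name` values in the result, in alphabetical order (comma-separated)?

All, Classical, Fiction, Music, Sports

Base: id=3 (Music) at depth 0.
Iteration 1: rows with parent_id in {3} -> All (id 4, depth 1), Sports (id 5, depth 1).
Iteration 2: rows with parent_id in {4,5} -> Fiction (id 6, depth 2), Classical (id 9, depth 2).
Iteration 3: no rows with parent_id in {6,9}; recursion stops.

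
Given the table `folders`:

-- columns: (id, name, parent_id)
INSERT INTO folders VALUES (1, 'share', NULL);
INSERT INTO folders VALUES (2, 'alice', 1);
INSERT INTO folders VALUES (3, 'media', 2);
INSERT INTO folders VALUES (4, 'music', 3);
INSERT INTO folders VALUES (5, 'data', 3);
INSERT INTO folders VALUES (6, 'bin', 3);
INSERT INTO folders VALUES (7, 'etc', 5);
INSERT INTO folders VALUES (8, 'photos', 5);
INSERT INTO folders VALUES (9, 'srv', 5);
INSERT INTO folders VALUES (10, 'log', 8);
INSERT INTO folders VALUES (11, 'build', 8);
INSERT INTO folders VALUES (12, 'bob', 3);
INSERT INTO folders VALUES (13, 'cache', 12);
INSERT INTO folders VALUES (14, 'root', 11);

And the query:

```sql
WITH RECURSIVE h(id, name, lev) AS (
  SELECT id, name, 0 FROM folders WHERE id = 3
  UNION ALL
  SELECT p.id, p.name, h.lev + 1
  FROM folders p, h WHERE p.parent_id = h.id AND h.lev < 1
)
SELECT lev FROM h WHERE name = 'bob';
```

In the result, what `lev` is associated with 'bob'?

1

Base: id=3 (media) at lev 0.
Iteration 1: rows with parent_id in {3} -> music (id 4, lev 1), data (id 5, lev 1), bin (id 6, lev 1), bob (id 12, lev 1).
Iteration 2: lev < 1 fails for all current rows; recursion stops.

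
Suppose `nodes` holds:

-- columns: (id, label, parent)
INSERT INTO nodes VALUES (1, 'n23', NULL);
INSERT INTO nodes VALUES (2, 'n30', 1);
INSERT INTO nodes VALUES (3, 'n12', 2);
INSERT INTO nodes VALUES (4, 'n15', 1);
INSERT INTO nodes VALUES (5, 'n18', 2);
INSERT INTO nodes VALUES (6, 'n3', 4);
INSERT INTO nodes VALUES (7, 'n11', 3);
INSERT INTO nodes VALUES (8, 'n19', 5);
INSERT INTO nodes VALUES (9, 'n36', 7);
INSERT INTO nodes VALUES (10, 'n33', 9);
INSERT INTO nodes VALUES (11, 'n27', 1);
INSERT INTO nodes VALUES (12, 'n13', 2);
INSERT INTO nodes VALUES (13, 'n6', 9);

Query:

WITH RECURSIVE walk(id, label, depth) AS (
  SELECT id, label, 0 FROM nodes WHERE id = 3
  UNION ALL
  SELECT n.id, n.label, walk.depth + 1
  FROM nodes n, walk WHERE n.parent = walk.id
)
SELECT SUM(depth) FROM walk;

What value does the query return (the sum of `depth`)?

Base: id=3 (n12) at depth 0.
Iteration 1: rows with parent in {3} -> n11 (id 7, depth 1).
Iteration 2: rows with parent in {7} -> n36 (id 9, depth 2).
Iteration 3: rows with parent in {9} -> n33 (id 10, depth 3), n6 (id 13, depth 3).
Iteration 4: no rows with parent in {10,13}; recursion stops.
SUM(depth) = 0 + 1 + 2 + 3 + 3 = 9.

9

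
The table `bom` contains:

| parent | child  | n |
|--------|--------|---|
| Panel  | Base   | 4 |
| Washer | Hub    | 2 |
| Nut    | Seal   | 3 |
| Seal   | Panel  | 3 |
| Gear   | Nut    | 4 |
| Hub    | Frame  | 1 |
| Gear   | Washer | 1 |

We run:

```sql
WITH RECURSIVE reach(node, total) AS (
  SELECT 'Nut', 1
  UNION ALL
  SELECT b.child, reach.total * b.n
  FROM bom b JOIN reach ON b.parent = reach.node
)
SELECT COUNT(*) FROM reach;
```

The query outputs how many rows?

Base: (Nut, total=1).
Iteration 1: components of {Nut} -> Seal = 1*3 = 3.
Iteration 2: components of {Seal} -> Panel = 3*3 = 9.
Iteration 3: components of {Panel} -> Base = 9*4 = 36.
Iteration 4: no further components; recursion stops.
Total rows emitted: 4.

4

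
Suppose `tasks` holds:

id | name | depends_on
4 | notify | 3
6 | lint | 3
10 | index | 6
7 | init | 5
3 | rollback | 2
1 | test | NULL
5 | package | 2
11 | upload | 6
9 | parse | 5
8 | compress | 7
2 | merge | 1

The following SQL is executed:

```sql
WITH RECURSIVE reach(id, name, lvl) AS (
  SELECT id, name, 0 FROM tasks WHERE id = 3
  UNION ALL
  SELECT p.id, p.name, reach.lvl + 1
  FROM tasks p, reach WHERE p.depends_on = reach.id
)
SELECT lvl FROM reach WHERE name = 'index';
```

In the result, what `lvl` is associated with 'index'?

2

Base: id=3 (rollback) at lvl 0.
Iteration 1: rows with depends_on in {3} -> notify (id 4, lvl 1), lint (id 6, lvl 1).
Iteration 2: rows with depends_on in {4,6} -> index (id 10, lvl 2), upload (id 11, lvl 2).
Iteration 3: no rows with depends_on in {10,11}; recursion stops.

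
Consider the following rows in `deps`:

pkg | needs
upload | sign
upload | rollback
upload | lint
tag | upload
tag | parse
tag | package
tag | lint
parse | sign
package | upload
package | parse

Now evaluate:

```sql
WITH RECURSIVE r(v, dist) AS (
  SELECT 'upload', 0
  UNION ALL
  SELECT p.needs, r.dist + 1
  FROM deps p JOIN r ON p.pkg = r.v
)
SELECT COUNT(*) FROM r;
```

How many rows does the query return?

4

Base: (upload, dist=0).
Iteration 1: edges from {upload} -> (lint, dist=1), (rollback, dist=1), (sign, dist=1).
Iteration 2: no outgoing edges from {lint,rollback,sign}; recursion stops.
Total rows emitted: 4.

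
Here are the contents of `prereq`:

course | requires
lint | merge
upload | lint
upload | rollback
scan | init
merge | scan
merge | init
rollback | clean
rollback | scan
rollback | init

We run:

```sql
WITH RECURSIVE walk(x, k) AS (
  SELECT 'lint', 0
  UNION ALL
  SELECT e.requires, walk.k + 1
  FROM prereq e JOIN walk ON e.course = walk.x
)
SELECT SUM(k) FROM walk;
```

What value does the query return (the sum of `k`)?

Base: (lint, k=0).
Iteration 1: edges from {lint} -> (merge, k=1).
Iteration 2: edges from {merge} -> (init, k=2), (scan, k=2).
Iteration 3: edges from {init,scan} -> (init, k=3).
Iteration 4: no outgoing edges from {init}; recursion stops.
SUM(k) = 0 + 1 + 2 + 2 + 3 = 8.

8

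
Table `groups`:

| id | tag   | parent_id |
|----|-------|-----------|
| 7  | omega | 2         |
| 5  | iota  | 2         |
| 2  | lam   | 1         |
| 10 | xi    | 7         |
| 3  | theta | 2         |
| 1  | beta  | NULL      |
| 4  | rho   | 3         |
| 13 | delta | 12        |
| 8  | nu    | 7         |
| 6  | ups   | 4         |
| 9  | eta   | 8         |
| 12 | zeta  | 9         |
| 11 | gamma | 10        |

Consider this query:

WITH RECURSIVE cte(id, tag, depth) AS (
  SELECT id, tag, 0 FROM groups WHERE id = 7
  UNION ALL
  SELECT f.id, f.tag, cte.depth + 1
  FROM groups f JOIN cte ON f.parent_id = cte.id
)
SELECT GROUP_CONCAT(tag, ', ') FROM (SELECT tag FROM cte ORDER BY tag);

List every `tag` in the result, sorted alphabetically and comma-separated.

delta, eta, gamma, nu, omega, xi, zeta

Base: id=7 (omega) at depth 0.
Iteration 1: rows with parent_id in {7} -> nu (id 8, depth 1), xi (id 10, depth 1).
Iteration 2: rows with parent_id in {8,10} -> eta (id 9, depth 2), gamma (id 11, depth 2).
Iteration 3: rows with parent_id in {9,11} -> zeta (id 12, depth 3).
Iteration 4: rows with parent_id in {12} -> delta (id 13, depth 4).
Iteration 5: no rows with parent_id in {13}; recursion stops.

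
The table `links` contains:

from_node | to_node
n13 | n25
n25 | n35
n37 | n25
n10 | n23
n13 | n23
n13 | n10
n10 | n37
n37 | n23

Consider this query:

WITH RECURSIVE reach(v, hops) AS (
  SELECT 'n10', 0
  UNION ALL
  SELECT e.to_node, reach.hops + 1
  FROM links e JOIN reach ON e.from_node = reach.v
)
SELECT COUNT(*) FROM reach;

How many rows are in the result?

Base: (n10, hops=0).
Iteration 1: edges from {n10} -> (n23, hops=1), (n37, hops=1).
Iteration 2: edges from {n23,n37} -> (n23, hops=2), (n25, hops=2).
Iteration 3: edges from {n23,n25} -> (n35, hops=3).
Iteration 4: no outgoing edges from {n35}; recursion stops.
Total rows emitted: 6.

6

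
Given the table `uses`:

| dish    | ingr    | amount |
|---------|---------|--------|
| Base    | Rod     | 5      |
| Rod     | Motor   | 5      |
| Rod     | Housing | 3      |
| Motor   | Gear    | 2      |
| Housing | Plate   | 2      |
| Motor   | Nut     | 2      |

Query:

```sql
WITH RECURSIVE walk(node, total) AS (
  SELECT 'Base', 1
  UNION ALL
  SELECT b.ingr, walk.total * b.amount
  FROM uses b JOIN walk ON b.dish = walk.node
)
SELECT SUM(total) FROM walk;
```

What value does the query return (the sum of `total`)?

176

Base: (Base, total=1).
Iteration 1: components of {Base} -> Rod = 1*5 = 5.
Iteration 2: components of {Rod} -> Housing = 5*3 = 15, Motor = 5*5 = 25.
Iteration 3: components of {Housing,Motor} -> Gear = 25*2 = 50, Nut = 25*2 = 50, Plate = 15*2 = 30.
Iteration 4: no further components; recursion stops.
SUM(total) = 1 + 5 + 15 + 25 + 30 + 50 + 50 = 176.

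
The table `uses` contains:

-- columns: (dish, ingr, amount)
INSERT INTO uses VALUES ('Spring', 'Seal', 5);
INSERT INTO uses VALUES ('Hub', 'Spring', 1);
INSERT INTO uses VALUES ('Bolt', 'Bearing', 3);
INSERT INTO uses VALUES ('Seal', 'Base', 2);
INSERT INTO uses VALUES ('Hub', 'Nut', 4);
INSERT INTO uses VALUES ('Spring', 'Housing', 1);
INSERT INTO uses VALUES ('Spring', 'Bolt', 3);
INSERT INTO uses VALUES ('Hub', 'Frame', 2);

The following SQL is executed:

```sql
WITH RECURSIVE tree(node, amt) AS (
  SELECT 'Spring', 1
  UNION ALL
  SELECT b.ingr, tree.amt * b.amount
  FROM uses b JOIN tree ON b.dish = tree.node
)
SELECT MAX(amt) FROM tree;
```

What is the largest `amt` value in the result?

10

Base: (Spring, amt=1).
Iteration 1: components of {Spring} -> Bolt = 1*3 = 3, Housing = 1*1 = 1, Seal = 1*5 = 5.
Iteration 2: components of {Bolt,Housing,Seal} -> Base = 5*2 = 10, Bearing = 3*3 = 9.
Iteration 3: no further components; recursion stops.
amt values: 1, 3, 1, 5, 9, 10; the maximum is 10.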